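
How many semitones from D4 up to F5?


Working:
Absolute semitone position = octave×12 + chromatic position
D4: 4×12 + 2 = 50
F5: 5×12 + 5 = 65
Difference = 65 - 50 = 15
= 15 semitones


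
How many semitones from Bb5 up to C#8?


Working:
Absolute semitone position = octave×12 + chromatic position
Bb5: 5×12 + 10 = 70
C#8: 8×12 + 1 = 97
Difference = 97 - 70 = 27
= 27 semitones


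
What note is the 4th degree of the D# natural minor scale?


Step by step:
Natural minor scale pattern: W-H-W-W-H-W-W (2-1-2-2-1-2-2 semitones)
Starting from D#:
  D# + 2 semitones → E#
  E# + 1 semitone → F#
  F# + 2 semitones → G#
  G# + 2 semitones → A#
  A# + 1 semitone → B
  B + 2 semitones → C#
  C# + 2 semitones → D#
Scale: D# E# F# G# A# B C#
Degree 4 = G#


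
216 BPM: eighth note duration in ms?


One quarter-note beat = 60000 / BPM = 60000 / 216 ms
Eighth note = 1/2 × quarter note
Duration = 1/2 × 60000 / 216 = 30000 / 216
= 138.9 ms


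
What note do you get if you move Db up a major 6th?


Let's work it out.
major 6th: 6 letter names, 9 semitones
Letter: D + 5 → B
Pitch: Db + 9 semitones, spelled as a B → Bb
= Bb


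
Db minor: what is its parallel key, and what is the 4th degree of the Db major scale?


Working:
Parallel keys share the same tonic but differ in mode
Db minor → parallel is Db major
Db major scale: Db Eb F Gb Ab Bb C
= Db major; 4th degree = Gb


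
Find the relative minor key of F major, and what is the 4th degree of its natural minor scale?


Step by step:
The relative minor shares the major's key signature and starts on its 6th degree
6th degree = a major 6th above the tonic; a major 6th above F is D
→ relative minor of F major is D minor
D natural minor scale: D E F G A Bb C
= D minor; 4th degree = G


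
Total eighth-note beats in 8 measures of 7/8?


Solution.
Time signature 7/8: the bottom number 8 means the eighth note gets one count
The top number 7 means 7 eighth-note beats per measure
Total = 7 × 8 measures
= 56 eighth-note beats


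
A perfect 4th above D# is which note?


Step by step:
A 4th spans 4 letter names, so from D we land on G
A perfect 4th = 5 semitones above D#
Spell G at that pitch: G#
= G#


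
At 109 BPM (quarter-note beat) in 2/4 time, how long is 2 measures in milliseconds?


Let's work it out.
Quarter-note beat duration = 60000 / 109 ms
Beats per measure (2/4) = 2
One measure = 2 × 60000 / 109 = 120000 / 109 ms
2 measures = 2 × 120000 / 109 = 240000 / 109
= 2201.8 ms


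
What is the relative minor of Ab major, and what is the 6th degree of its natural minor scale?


Solution.
The relative minor shares the major's key signature and starts on its 6th degree
6th degree = a major 6th above the tonic; a major 6th above Ab is F
→ relative minor of Ab major is F minor
F natural minor scale: F G Ab Bb C Db Eb
= F minor; 6th degree = Db


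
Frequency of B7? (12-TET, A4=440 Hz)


Let's work it out.
f = 440 × 2^(n/12) where n = semitones from A4
B7: 38 semitones from A4
f = 440 × 2^(38/12)
f = 3951.07 Hz


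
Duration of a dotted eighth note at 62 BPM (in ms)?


One quarter-note beat = 60000 / BPM = 60000 / 62 ms
Dotted eighth note = 3/4 × quarter note
Duration = 3/4 × 60000 / 62 = 45000 / 62
= 725.8 ms


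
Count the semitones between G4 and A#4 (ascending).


Working:
Absolute semitone position = octave×12 + chromatic position
G4: 4×12 + 7 = 55
A#4: 4×12 + 10 = 58
Difference = 58 - 55 = 3
= 3 semitones


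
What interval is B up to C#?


Solution.
Letter names: B → C spans 2 letter names → a 2nd
Semitones: B → C# = 2 half-steps
A 2nd of 2 semitones is a major 2nd
= major 2nd


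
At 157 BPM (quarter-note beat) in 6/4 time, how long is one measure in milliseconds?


Reasoning:
Quarter-note beat duration = 60000 / 157 ms
Beats per measure (6/4) = 6
One measure = 6 × 60000 / 157 = 360000 / 157 ms
= 2293.0 ms


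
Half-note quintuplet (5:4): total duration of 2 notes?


Reasoning:
Quintuplet: 5 notes occupy the space of 4 half notes
Space = 4 × 2 = 8 beats
Each quintuplet note = 8 / 5 = 8/5 beats
2 notes = 2 × 8/5 = 16/5
= 16/5 beats


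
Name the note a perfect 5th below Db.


Solution.
A 5th spans 5 letter names, so from D we land on G
A perfect 5th = 7 semitones below Db
Spell G at that pitch: Gb
= Gb


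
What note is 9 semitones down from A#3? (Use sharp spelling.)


Reasoning:
A#3: chromatic position 10 in octave 3 → absolute = 3×12 + 10 = 46
Transpose down 9: 46 - 9 = 37
37 = 3×12 + 1 → C# in octave 3
Result = C#3


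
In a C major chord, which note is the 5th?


Step by step:
Major triad = root + major 3rd (4 semitones) + perfect 5th (7 semitones)
A triad on C stacks thirds, so the chord tones use letter names C-E-G
Root: C
Major 3rd above C: E
Perfect 5th above C: G
The 5th = G


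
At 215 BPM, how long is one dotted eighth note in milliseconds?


One quarter-note beat = 60000 / BPM = 60000 / 215 ms
Dotted eighth note = 3/4 × quarter note
Duration = 3/4 × 60000 / 215 = 45000 / 215
= 209.3 ms


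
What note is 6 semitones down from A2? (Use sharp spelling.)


Reasoning:
A2: chromatic position 9 in octave 2 → absolute = 2×12 + 9 = 33
Transpose down 6: 33 - 6 = 27
27 = 2×12 + 3 → D# in octave 2
Result = D#2


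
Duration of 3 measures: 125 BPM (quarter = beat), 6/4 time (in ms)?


Solution.
Quarter-note beat duration = 60000 / 125 ms
Beats per measure (6/4) = 6
One measure = 6 × 60000 / 125 = 360000 / 125 ms
3 measures = 3 × 360000 / 125 = 1080000 / 125
= 8640.0 ms


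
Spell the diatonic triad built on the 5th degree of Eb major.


Let's work it out.
Eb major scale: Eb F G Ab Bb C D
Diatonic triad on degree 5 stacks scale notes 5, 7, 2: Bb D F
Bb→D = 4 semitones; Bb→F = 7 semitones → major triad
= Bb D F (major)


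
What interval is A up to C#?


Reasoning:
Letter names: A → C spans 3 letter names → a 3rd
Semitones: A → C# = 4 half-steps
A 3rd of 4 semitones is a major 3rd
= major 3rd


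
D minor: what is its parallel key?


Reasoning:
Parallel keys share the same tonic but differ in mode
D minor → parallel is D major
= D major


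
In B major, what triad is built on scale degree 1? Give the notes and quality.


Let's work it out.
B major scale: B C# D# E F# G# A#
Diatonic triad on degree 1 stacks scale notes 1, 3, 5: B D# F#
B→D# = 4 semitones; B→F# = 7 semitones → major triad
= B D# F# (major)


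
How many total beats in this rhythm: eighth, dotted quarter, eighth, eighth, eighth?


Solution.
Beat values:
  eighth = 0.5 beats
  dotted quarter = 1.5 beats
  eighth = 0.5 beats
  eighth = 0.5 beats
  eighth = 0.5 beats
Sum = 0.5 + 1.5 + 0.5 + 0.5 + 0.5
= 3.5 beats


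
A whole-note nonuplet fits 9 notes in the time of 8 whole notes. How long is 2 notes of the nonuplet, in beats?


Working:
Nonuplet: 9 notes occupy the space of 8 whole notes
Space = 8 × 4 = 32 beats
Each nonuplet note = 32 / 9 = 32/9 beats
2 notes = 2 × 32/9 = 64/9
= 64/9 beats


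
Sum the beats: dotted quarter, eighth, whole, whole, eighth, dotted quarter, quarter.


Beat values:
  dotted quarter = 1.5 beats
  eighth = 0.5 beats
  whole = 4 beats
  whole = 4 beats
  eighth = 0.5 beats
  dotted quarter = 1.5 beats
  quarter = 1 beat
Sum = 1.5 + 0.5 + 4 + 4 + 0.5 + 1.5 + 1
= 13 beats


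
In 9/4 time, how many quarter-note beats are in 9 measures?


Solution.
Time signature 9/4: the bottom number 4 means the quarter note gets one count
The top number 9 means 9 quarter-note beats per measure
Total = 9 × 9 measures
= 81 quarter-note beats


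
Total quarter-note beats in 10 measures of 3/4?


Time signature 3/4: the bottom number 4 means the quarter note gets one count
The top number 3 means 3 quarter-note beats per measure
Total = 3 × 10 measures
= 30 quarter-note beats


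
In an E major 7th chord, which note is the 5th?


Working:
Major 7th chord = root + major 3rd + perfect 5th + major 7th
Seventh chords stack in thirds, so the letter names are E-G-B-D
Root: E
Major 3rd above E: G#
Perfect 5th above E: B
Major 7th above E: D#
The 5th = B


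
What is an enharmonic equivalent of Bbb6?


Enharmonic notes sound the same pitch but are spelled with different letter names
Bbb and A name the same pitch class
= A6


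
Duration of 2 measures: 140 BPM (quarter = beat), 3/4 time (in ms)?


Quarter-note beat duration = 60000 / 140 ms
Beats per measure (3/4) = 3
One measure = 3 × 60000 / 140 = 180000 / 140 ms
2 measures = 2 × 180000 / 140 = 360000 / 140
= 2571.4 ms


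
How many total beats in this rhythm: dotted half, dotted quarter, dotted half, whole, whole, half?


Working:
Beat values:
  dotted half = 3 beats
  dotted quarter = 1.5 beats
  dotted half = 3 beats
  whole = 4 beats
  whole = 4 beats
  half = 2 beats
Sum = 3 + 1.5 + 3 + 4 + 4 + 2
= 17.5 beats


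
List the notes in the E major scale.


Major scale pattern: W-W-H-W-W-W-H (2-2-1-2-2-2-1 semitones)
Starting from E:
  E + 2 semitones → F#
  F# + 2 semitones → G#
  G# + 1 semitone → A
  A + 2 semitones → B
  B + 2 semitones → C#
  C# + 2 semitones → D#
  D# + 1 semitone → E
Scale = E F# G# A B C# D#


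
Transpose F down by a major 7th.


Working:
major 7th: 7 letter names, 11 semitones
Letter: F - 6 → G
Pitch: F - 11 semitones, spelled as a G → Gb
= Gb


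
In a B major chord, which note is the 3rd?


Solution.
Major triad = root + major 3rd (4 semitones) + perfect 5th (7 semitones)
A triad on B stacks thirds, so the chord tones use letter names B-D-F
Root: B
Major 3rd above B: D#
Perfect 5th above B: F#
The 3rd = D#


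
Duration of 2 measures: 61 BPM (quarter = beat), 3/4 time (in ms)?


Reasoning:
Quarter-note beat duration = 60000 / 61 ms
Beats per measure (3/4) = 3
One measure = 3 × 60000 / 61 = 180000 / 61 ms
2 measures = 2 × 180000 / 61 = 360000 / 61
= 5901.6 ms


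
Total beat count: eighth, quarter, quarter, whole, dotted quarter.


Step by step:
Beat values:
  eighth = 0.5 beats
  quarter = 1 beat
  quarter = 1 beat
  whole = 4 beats
  dotted quarter = 1.5 beats
Sum = 0.5 + 1 + 1 + 4 + 1.5
= 8 beats


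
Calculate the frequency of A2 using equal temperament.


Working:
f = 440 × 2^(n/12) where n = semitones from A4
A2: -24 semitones from A4
f = 440 × 2^(-24/12)
f = 110.00 Hz


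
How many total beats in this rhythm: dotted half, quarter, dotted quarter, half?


Step by step:
Beat values:
  dotted half = 3 beats
  quarter = 1 beat
  dotted quarter = 1.5 beats
  half = 2 beats
Sum = 3 + 1 + 1.5 + 2
= 7.5 beats


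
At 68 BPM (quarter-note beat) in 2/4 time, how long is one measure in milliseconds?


Step by step:
Quarter-note beat duration = 60000 / 68 ms
Beats per measure (2/4) = 2
One measure = 2 × 60000 / 68 = 120000 / 68 ms
= 1764.7 ms


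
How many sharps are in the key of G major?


Sharp major keys follow the circle of fifths: C(0), G(1), D(2), A(3), E(4), B(5), F#(6), C#(7)
G major has 1 sharp
Order of sharps: F# C# G# D# A# E# B# → first 1: F#
= 1 sharp


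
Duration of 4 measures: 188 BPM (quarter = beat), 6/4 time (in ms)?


Let's work it out.
Quarter-note beat duration = 60000 / 188 ms
Beats per measure (6/4) = 6
One measure = 6 × 60000 / 188 = 360000 / 188 ms
4 measures = 4 × 360000 / 188 = 1440000 / 188
= 7659.6 ms


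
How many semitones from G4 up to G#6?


Absolute semitone position = octave×12 + chromatic position
G4: 4×12 + 7 = 55
G#6: 6×12 + 8 = 80
Difference = 80 - 55 = 25
= 25 semitones


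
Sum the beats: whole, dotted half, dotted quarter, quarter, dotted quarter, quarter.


Working:
Beat values:
  whole = 4 beats
  dotted half = 3 beats
  dotted quarter = 1.5 beats
  quarter = 1 beat
  dotted quarter = 1.5 beats
  quarter = 1 beat
Sum = 4 + 3 + 1.5 + 1 + 1.5 + 1
= 12 beats


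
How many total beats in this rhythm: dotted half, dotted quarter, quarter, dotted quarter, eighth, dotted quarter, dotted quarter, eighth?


Solution.
Beat values:
  dotted half = 3 beats
  dotted quarter = 1.5 beats
  quarter = 1 beat
  dotted quarter = 1.5 beats
  eighth = 0.5 beats
  dotted quarter = 1.5 beats
  dotted quarter = 1.5 beats
  eighth = 0.5 beats
Sum = 3 + 1.5 + 1 + 1.5 + 0.5 + 1.5 + 1.5 + 0.5
= 11 beats


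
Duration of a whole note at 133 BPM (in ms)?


Working:
One quarter-note beat = 60000 / BPM = 60000 / 133 ms
Whole note = 4 × quarter note
Duration = 4 × 60000 / 133 = 240000 / 133
= 1804.5 ms


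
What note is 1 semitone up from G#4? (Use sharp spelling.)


Let's work it out.
G#4: chromatic position 8 in octave 4 → absolute = 4×12 + 8 = 56
Transpose up 1: 56 + 1 = 57
57 = 4×12 + 9 → A in octave 4
Result = A4


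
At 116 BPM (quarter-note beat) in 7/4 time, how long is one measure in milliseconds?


Quarter-note beat duration = 60000 / 116 ms
Beats per measure (7/4) = 7
One measure = 7 × 60000 / 116 = 420000 / 116 ms
= 3620.7 ms


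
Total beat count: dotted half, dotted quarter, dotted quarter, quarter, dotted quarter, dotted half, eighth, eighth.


Reasoning:
Beat values:
  dotted half = 3 beats
  dotted quarter = 1.5 beats
  dotted quarter = 1.5 beats
  quarter = 1 beat
  dotted quarter = 1.5 beats
  dotted half = 3 beats
  eighth = 0.5 beats
  eighth = 0.5 beats
Sum = 3 + 1.5 + 1.5 + 1 + 1.5 + 3 + 0.5 + 0.5
= 12.5 beats


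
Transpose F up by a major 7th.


Reasoning:
major 7th: 7 letter names, 11 semitones
Letter: F + 6 → E
Pitch: F + 11 semitones, spelled as an E → E
= E


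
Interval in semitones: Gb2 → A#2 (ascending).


Absolute semitone position = octave×12 + chromatic position
Gb2: 2×12 + 6 = 30
A#2: 2×12 + 10 = 34
Difference = 34 - 30 = 4
= 4 semitones


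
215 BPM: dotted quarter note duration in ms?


Reasoning:
One quarter-note beat = 60000 / BPM = 60000 / 215 ms
Dotted quarter note = 3/2 × quarter note
Duration = 3/2 × 60000 / 215 = 90000 / 215
= 418.6 ms


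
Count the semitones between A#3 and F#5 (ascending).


Let's work it out.
Absolute semitone position = octave×12 + chromatic position
A#3: 3×12 + 10 = 46
F#5: 5×12 + 6 = 66
Difference = 66 - 46 = 20
= 20 semitones


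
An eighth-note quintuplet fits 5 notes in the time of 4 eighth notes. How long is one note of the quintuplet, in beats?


Quintuplet: 5 notes occupy the space of 4 eighth notes
Space = 4 × 1/2 = 2 beats
Each quintuplet note = 2 / 5 = 2/5 beats
= 2/5 beats


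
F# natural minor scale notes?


Working:
Natural minor scale pattern: W-H-W-W-H-W-W (2-1-2-2-1-2-2 semitones)
Starting from F#:
  F# + 2 semitones → G#
  G# + 1 semitone → A
  A + 2 semitones → B
  B + 2 semitones → C#
  C# + 1 semitone → D
  D + 2 semitones → E
  E + 2 semitones → F#
Scale = F# G# A B C# D E


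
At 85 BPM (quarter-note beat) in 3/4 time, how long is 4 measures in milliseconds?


Reasoning:
Quarter-note beat duration = 60000 / 85 ms
Beats per measure (3/4) = 3
One measure = 3 × 60000 / 85 = 180000 / 85 ms
4 measures = 4 × 180000 / 85 = 720000 / 85
= 8470.6 ms


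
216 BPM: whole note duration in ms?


Step by step:
One quarter-note beat = 60000 / BPM = 60000 / 216 ms
Whole note = 4 × quarter note
Duration = 4 × 60000 / 216 = 240000 / 216
= 1111.1 ms


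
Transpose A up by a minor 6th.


minor 6th: 6 letter names, 8 semitones
Letter: A + 5 → F
Pitch: A + 8 semitones, spelled as an F → F
= F


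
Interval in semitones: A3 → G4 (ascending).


Absolute semitone position = octave×12 + chromatic position
A3: 3×12 + 9 = 45
G4: 4×12 + 7 = 55
Difference = 55 - 45 = 10
= 10 semitones


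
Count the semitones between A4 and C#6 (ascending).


Absolute semitone position = octave×12 + chromatic position
A4: 4×12 + 9 = 57
C#6: 6×12 + 1 = 73
Difference = 73 - 57 = 16
= 16 semitones


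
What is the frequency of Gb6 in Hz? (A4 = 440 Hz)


Step by step:
f = 440 × 2^(n/12) where n = semitones from A4
Gb6: 21 semitones from A4
f = 440 × 2^(21/12)
f = 1479.98 Hz


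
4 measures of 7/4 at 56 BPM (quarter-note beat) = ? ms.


Quarter-note beat duration = 60000 / 56 ms
Beats per measure (7/4) = 7
One measure = 7 × 60000 / 56 = 420000 / 56 ms
4 measures = 4 × 420000 / 56 = 1680000 / 56
= 30000.0 ms


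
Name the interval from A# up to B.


Letter names: A → B spans 2 letter names → a 2nd
Semitones: A# → B = 1 half-step
A 2nd of 1 semitone is a minor 2nd
= minor 2nd


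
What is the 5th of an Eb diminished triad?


Working:
Diminished triad = root + minor 3rd (3 semitones) + diminished 5th (6 semitones)
A triad on Eb stacks thirds, so the chord tones use letter names E-G-B
Root: Eb
Minor 3rd above Eb: Gb
Diminished 5th above Eb: Bbb
The 5th = Bbb


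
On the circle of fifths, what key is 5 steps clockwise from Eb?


Each clockwise step on the circle of fifths moves up a perfect 5th
From Eb: Eb → Bb → F → C → G → D
= D


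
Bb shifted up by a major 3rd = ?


major 3rd: 3 letter names, 4 semitones
Letter: B + 2 → D
Pitch: Bb + 4 semitones, spelled as a D → D
= D


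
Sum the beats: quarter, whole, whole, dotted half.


Beat values:
  quarter = 1 beat
  whole = 4 beats
  whole = 4 beats
  dotted half = 3 beats
Sum = 1 + 4 + 4 + 3
= 12 beats


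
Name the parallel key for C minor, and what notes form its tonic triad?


Parallel keys share the same tonic but differ in mode
C minor → parallel is C major
Tonic triad of C major = C E G
= C major; triad = C E G


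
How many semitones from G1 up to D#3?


Solution.
Absolute semitone position = octave×12 + chromatic position
G1: 1×12 + 7 = 19
D#3: 3×12 + 3 = 39
Difference = 39 - 19 = 20
= 20 semitones


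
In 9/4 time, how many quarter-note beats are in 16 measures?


Let's work it out.
Time signature 9/4: the bottom number 4 means the quarter note gets one count
The top number 9 means 9 quarter-note beats per measure
Total = 9 × 16 measures
= 144 quarter-note beats


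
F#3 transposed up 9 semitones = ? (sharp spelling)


Let's work it out.
F#3: chromatic position 6 in octave 3 → absolute = 3×12 + 6 = 42
Transpose up 9: 42 + 9 = 51
51 = 4×12 + 3 → D# in octave 4
Result = D#4


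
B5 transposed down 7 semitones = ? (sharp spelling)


Solution.
B5: chromatic position 11 in octave 5 → absolute = 5×12 + 11 = 71
Transpose down 7: 71 - 7 = 64
64 = 5×12 + 4 → E in octave 5
Result = E5


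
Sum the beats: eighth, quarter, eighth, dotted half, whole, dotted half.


Reasoning:
Beat values:
  eighth = 0.5 beats
  quarter = 1 beat
  eighth = 0.5 beats
  dotted half = 3 beats
  whole = 4 beats
  dotted half = 3 beats
Sum = 0.5 + 1 + 0.5 + 3 + 4 + 3
= 12 beats


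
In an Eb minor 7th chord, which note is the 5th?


Minor 7th chord = root + minor 3rd + perfect 5th + minor 7th
Seventh chords stack in thirds, so the letter names are E-G-B-D
Root: Eb
Minor 3rd above Eb: Gb
Perfect 5th above Eb: Bb
Minor 7th above Eb: Db
The 5th = Bb


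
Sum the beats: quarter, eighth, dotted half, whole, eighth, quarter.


Let's work it out.
Beat values:
  quarter = 1 beat
  eighth = 0.5 beats
  dotted half = 3 beats
  whole = 4 beats
  eighth = 0.5 beats
  quarter = 1 beat
Sum = 1 + 0.5 + 3 + 4 + 0.5 + 1
= 10 beats


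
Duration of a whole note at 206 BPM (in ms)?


Step by step:
One quarter-note beat = 60000 / BPM = 60000 / 206 ms
Whole note = 4 × quarter note
Duration = 4 × 60000 / 206 = 240000 / 206
= 1165.0 ms


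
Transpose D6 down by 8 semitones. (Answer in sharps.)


Step by step:
D6: chromatic position 2 in octave 6 → absolute = 6×12 + 2 = 74
Transpose down 8: 74 - 8 = 66
66 = 5×12 + 6 → F# in octave 5
Result = F#5


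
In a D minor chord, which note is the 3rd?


Working:
Minor triad = root + minor 3rd (3 semitones) + perfect 5th (7 semitones)
A triad on D stacks thirds, so the chord tones use letter names D-F-A
Root: D
Minor 3rd above D: F
Perfect 5th above D: A
The 3rd = F


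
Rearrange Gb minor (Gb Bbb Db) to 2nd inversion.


Solution.
Root position: Gb Bbb Db
2nd inversion: move root and 3rd up an octave
Bass note: Db
Notes (bottom to top) = Db Gb Bbb


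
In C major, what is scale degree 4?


Let's work it out.
Major scale pattern: W-W-H-W-W-W-H (2-2-1-2-2-2-1 semitones)
Starting from C:
  C + 2 semitones → D
  D + 2 semitones → E
  E + 1 semitone → F
  F + 2 semitones → G
  G + 2 semitones → A
  A + 2 semitones → B
  B + 1 semitone → C
Scale: C D E F G A B
Degree 4 = F


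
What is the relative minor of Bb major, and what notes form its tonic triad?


Reasoning:
The relative minor shares the major's key signature and starts on its 6th degree
6th degree = a major 6th above the tonic; a major 6th above Bb is G
→ relative minor of Bb major is G minor
Tonic triad of G minor = root + minor 3rd + perfect 5th = G Bb D
= G minor; triad = G Bb D


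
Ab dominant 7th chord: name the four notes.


Step by step:
Dominant 7th chord = root + major 3rd + perfect 5th + minor 7th
Seventh chords stack in thirds, so the letter names are A-C-E-G
Root: Ab
Major 3rd above Ab: C
Perfect 5th above Ab: Eb
Minor 7th above Ab: Gb
Chord = Ab C Eb Gb


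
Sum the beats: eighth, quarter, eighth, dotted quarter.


Let's work it out.
Beat values:
  eighth = 0.5 beats
  quarter = 1 beat
  eighth = 0.5 beats
  dotted quarter = 1.5 beats
Sum = 0.5 + 1 + 0.5 + 1.5
= 3.5 beats


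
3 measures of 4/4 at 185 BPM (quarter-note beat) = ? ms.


Working:
Quarter-note beat duration = 60000 / 185 ms
Beats per measure (4/4) = 4
One measure = 4 × 60000 / 185 = 240000 / 185 ms
3 measures = 3 × 240000 / 185 = 720000 / 185
= 3891.9 ms


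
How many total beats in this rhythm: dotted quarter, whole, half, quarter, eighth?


Solution.
Beat values:
  dotted quarter = 1.5 beats
  whole = 4 beats
  half = 2 beats
  quarter = 1 beat
  eighth = 0.5 beats
Sum = 1.5 + 4 + 2 + 1 + 0.5
= 9 beats


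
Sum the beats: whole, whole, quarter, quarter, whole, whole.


Let's work it out.
Beat values:
  whole = 4 beats
  whole = 4 beats
  quarter = 1 beat
  quarter = 1 beat
  whole = 4 beats
  whole = 4 beats
Sum = 4 + 4 + 1 + 1 + 4 + 4
= 18 beats


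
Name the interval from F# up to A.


Solution.
Letter names: F → A spans 3 letter names → a 3rd
Semitones: F# → A = 3 half-steps
A 3rd of 3 semitones is a minor 3rd
= minor 3rd


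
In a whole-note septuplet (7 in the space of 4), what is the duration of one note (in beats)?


Septuplet: 7 notes occupy the space of 4 whole notes
Space = 4 × 4 = 16 beats
Each septuplet note = 16 / 7 = 16/7 beats
= 16/7 beats


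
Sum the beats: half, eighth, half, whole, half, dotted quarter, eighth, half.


Working:
Beat values:
  half = 2 beats
  eighth = 0.5 beats
  half = 2 beats
  whole = 4 beats
  half = 2 beats
  dotted quarter = 1.5 beats
  eighth = 0.5 beats
  half = 2 beats
Sum = 2 + 0.5 + 2 + 4 + 2 + 1.5 + 0.5 + 2
= 14.5 beats


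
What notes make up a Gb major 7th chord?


Major 7th chord = root + major 3rd + perfect 5th + major 7th
Seventh chords stack in thirds, so the letter names are G-B-D-F
Root: Gb
Major 3rd above Gb: Bb
Perfect 5th above Gb: Db
Major 7th above Gb: F
Chord = Gb Bb Db F


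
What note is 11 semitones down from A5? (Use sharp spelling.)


A5: chromatic position 9 in octave 5 → absolute = 5×12 + 9 = 69
Transpose down 11: 69 - 11 = 58
58 = 4×12 + 10 → A# in octave 4
Result = A#4


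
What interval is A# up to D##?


Working:
Letter names: A → D spans 4 letter names → a 4th
Semitones: A# → D## = 6 half-steps
A 4th of 6 semitones is an augmented 4th
= augmented 4th


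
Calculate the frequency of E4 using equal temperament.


Reasoning:
f = 440 × 2^(n/12) where n = semitones from A4
E4: -5 semitones from A4
f = 440 × 2^(-5/12)
f = 329.63 Hz


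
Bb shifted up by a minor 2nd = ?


Reasoning:
minor 2nd: 2 letter names, 1 semitones
Letter: B + 1 → C
Pitch: Bb + 1 semitones, spelled as a C → Cb
= Cb


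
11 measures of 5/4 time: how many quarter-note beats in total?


Reasoning:
Time signature 5/4: the bottom number 4 means the quarter note gets one count
The top number 5 means 5 quarter-note beats per measure
Total = 5 × 11 measures
= 55 quarter-note beats


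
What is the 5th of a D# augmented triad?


Step by step:
Augmented triad = root + major 3rd (4 semitones) + augmented 5th (8 semitones)
A triad on D# stacks thirds, so the chord tones use letter names D-F-A
Root: D#
Major 3rd above D#: F##
Augmented 5th above D#: A##
The 5th = A##


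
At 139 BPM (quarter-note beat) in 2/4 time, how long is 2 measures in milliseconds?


Quarter-note beat duration = 60000 / 139 ms
Beats per measure (2/4) = 2
One measure = 2 × 60000 / 139 = 120000 / 139 ms
2 measures = 2 × 120000 / 139 = 240000 / 139
= 1726.6 ms


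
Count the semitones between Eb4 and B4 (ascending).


Absolute semitone position = octave×12 + chromatic position
Eb4: 4×12 + 3 = 51
B4: 4×12 + 11 = 59
Difference = 59 - 51 = 8
= 8 semitones


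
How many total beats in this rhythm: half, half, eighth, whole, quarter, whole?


Beat values:
  half = 2 beats
  half = 2 beats
  eighth = 0.5 beats
  whole = 4 beats
  quarter = 1 beat
  whole = 4 beats
Sum = 2 + 2 + 0.5 + 4 + 1 + 4
= 13.5 beats


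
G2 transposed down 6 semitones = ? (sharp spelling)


Reasoning:
G2: chromatic position 7 in octave 2 → absolute = 2×12 + 7 = 31
Transpose down 6: 31 - 6 = 25
25 = 2×12 + 1 → C# in octave 2
Result = C#2


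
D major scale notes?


Major scale pattern: W-W-H-W-W-W-H (2-2-1-2-2-2-1 semitones)
Starting from D:
  D + 2 semitones → E
  E + 2 semitones → F#
  F# + 1 semitone → G
  G + 2 semitones → A
  A + 2 semitones → B
  B + 2 semitones → C#
  C# + 1 semitone → D
Scale = D E F# G A B C#


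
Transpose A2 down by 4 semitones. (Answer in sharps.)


Solution.
A2: chromatic position 9 in octave 2 → absolute = 2×12 + 9 = 33
Transpose down 4: 33 - 4 = 29
29 = 2×12 + 5 → F in octave 2
Result = F2


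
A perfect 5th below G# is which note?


Step by step:
A 5th spans 5 letter names, so from G we land on C
A perfect 5th = 7 semitones below G#
Spell C at that pitch: C#
= C#


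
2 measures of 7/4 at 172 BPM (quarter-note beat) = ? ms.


Step by step:
Quarter-note beat duration = 60000 / 172 ms
Beats per measure (7/4) = 7
One measure = 7 × 60000 / 172 = 420000 / 172 ms
2 measures = 2 × 420000 / 172 = 840000 / 172
= 4883.7 ms


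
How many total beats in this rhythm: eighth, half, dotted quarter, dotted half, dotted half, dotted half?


Beat values:
  eighth = 0.5 beats
  half = 2 beats
  dotted quarter = 1.5 beats
  dotted half = 3 beats
  dotted half = 3 beats
  dotted half = 3 beats
Sum = 0.5 + 2 + 1.5 + 3 + 3 + 3
= 13 beats


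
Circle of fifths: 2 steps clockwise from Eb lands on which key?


Reasoning:
Each clockwise step on the circle of fifths moves up a perfect 5th
From Eb: Eb → Bb → F
= F


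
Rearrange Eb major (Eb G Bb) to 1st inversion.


Root position: Eb G Bb
1st inversion: move root up an octave
Bass note: G
Notes (bottom to top) = G Bb Eb


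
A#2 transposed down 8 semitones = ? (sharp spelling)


Let's work it out.
A#2: chromatic position 10 in octave 2 → absolute = 2×12 + 10 = 34
Transpose down 8: 34 - 8 = 26
26 = 2×12 + 2 → D in octave 2
Result = D2


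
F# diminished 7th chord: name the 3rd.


Diminished 7th chord = root + minor 3rd + diminished 5th + diminished 7th
Seventh chords stack in thirds, so the letter names are F-A-C-E
Root: F#
Minor 3rd above F#: A
Diminished 5th above F#: C
Diminished 7th above F#: Eb
The 3rd = A


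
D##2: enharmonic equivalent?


Enharmonic notes sound the same pitch but are spelled with different letter names
D## and E name the same pitch class
= E2


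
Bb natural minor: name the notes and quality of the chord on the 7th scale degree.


Reasoning:
Bb natural minor scale: Bb C Db Eb F Gb Ab
Diatonic triad on degree 7 stacks scale notes 7, 2, 4: Ab C Eb
Ab→C = 4 semitones; Ab→Eb = 7 semitones → major triad
= Ab C Eb (major)


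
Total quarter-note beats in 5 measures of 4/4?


Time signature 4/4: the bottom number 4 means the quarter note gets one count
The top number 4 means 4 quarter-note beats per measure
Total = 4 × 5 measures
= 20 quarter-note beats


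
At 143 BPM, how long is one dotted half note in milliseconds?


One quarter-note beat = 60000 / BPM = 60000 / 143 ms
Dotted half note = 3 × quarter note
Duration = 3 × 60000 / 143 = 180000 / 143
= 1258.7 ms


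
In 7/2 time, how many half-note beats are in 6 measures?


Working:
Time signature 7/2: the bottom number 2 means the half note gets one count
The top number 7 means 7 half-note beats per measure
Total = 7 × 6 measures
= 42 half-note beats


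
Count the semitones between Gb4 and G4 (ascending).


Absolute semitone position = octave×12 + chromatic position
Gb4: 4×12 + 6 = 54
G4: 4×12 + 7 = 55
Difference = 55 - 54 = 1
= 1 semitone


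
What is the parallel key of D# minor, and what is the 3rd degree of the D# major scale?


Working:
Parallel keys share the same tonic but differ in mode
D# minor → parallel is D# major
D# major scale: D# E# F## G# A# B# C##
= D# major; 3rd degree = F##


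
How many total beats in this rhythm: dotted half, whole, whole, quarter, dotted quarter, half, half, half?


Step by step:
Beat values:
  dotted half = 3 beats
  whole = 4 beats
  whole = 4 beats
  quarter = 1 beat
  dotted quarter = 1.5 beats
  half = 2 beats
  half = 2 beats
  half = 2 beats
Sum = 3 + 4 + 4 + 1 + 1.5 + 2 + 2 + 2
= 19.5 beats


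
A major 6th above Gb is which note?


Working:
A 6th spans 6 letter names, so from G we land on E
A major 6th = 9 semitones above Gb
Spell E at that pitch: Eb
= Eb


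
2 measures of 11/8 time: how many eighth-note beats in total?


Solution.
Time signature 11/8: the bottom number 8 means the eighth note gets one count
The top number 11 means 11 eighth-note beats per measure
Total = 11 × 2 measures
= 22 eighth-note beats


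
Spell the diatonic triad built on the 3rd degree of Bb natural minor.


Let's work it out.
Bb natural minor scale: Bb C Db Eb F Gb Ab
Diatonic triad on degree 3 stacks scale notes 3, 5, 7: Db F Ab
Db→F = 4 semitones; Db→Ab = 7 semitones → major triad
= Db F Ab (major)


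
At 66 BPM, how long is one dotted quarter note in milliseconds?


One quarter-note beat = 60000 / BPM = 60000 / 66 ms
Dotted quarter note = 3/2 × quarter note
Duration = 3/2 × 60000 / 66 = 90000 / 66
= 1363.6 ms


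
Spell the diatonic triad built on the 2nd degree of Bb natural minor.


Let's work it out.
Bb natural minor scale: Bb C Db Eb F Gb Ab
Diatonic triad on degree 2 stacks scale notes 2, 4, 6: C Eb Gb
C→Eb = 3 semitones; C→Gb = 6 semitones → diminished triad
= C Eb Gb (diminished)


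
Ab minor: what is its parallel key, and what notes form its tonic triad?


Solution.
Parallel keys share the same tonic but differ in mode
Ab minor → parallel is Ab major
Tonic triad of Ab major = Ab C Eb
= Ab major; triad = Ab C Eb


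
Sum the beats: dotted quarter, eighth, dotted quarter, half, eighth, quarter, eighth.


Working:
Beat values:
  dotted quarter = 1.5 beats
  eighth = 0.5 beats
  dotted quarter = 1.5 beats
  half = 2 beats
  eighth = 0.5 beats
  quarter = 1 beat
  eighth = 0.5 beats
Sum = 1.5 + 0.5 + 1.5 + 2 + 0.5 + 1 + 0.5
= 7.5 beats


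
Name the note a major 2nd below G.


Solution.
A 2nd spans 2 letter names, so from G we land on F
A major 2nd = 2 semitones below G
Spell F at that pitch: F
= F


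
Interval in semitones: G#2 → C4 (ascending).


Reasoning:
Absolute semitone position = octave×12 + chromatic position
G#2: 2×12 + 8 = 32
C4: 4×12 + 0 = 48
Difference = 48 - 32 = 16
= 16 semitones


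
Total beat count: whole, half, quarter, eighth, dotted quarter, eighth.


Beat values:
  whole = 4 beats
  half = 2 beats
  quarter = 1 beat
  eighth = 0.5 beats
  dotted quarter = 1.5 beats
  eighth = 0.5 beats
Sum = 4 + 2 + 1 + 0.5 + 1.5 + 0.5
= 9.5 beats


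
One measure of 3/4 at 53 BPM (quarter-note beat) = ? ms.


Solution.
Quarter-note beat duration = 60000 / 53 ms
Beats per measure (3/4) = 3
One measure = 3 × 60000 / 53 = 180000 / 53 ms
= 3396.2 ms


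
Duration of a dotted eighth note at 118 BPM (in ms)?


One quarter-note beat = 60000 / BPM = 60000 / 118 ms
Dotted eighth note = 3/4 × quarter note
Duration = 3/4 × 60000 / 118 = 45000 / 118
= 381.4 ms


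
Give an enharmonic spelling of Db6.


Reasoning:
Enharmonic notes sound the same pitch but are spelled with different letter names
Db and C# name the same pitch class
= C#6


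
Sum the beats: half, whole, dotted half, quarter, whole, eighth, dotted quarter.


Solution.
Beat values:
  half = 2 beats
  whole = 4 beats
  dotted half = 3 beats
  quarter = 1 beat
  whole = 4 beats
  eighth = 0.5 beats
  dotted quarter = 1.5 beats
Sum = 2 + 4 + 3 + 1 + 4 + 0.5 + 1.5
= 16 beats


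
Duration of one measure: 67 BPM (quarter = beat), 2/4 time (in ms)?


Quarter-note beat duration = 60000 / 67 ms
Beats per measure (2/4) = 2
One measure = 2 × 60000 / 67 = 120000 / 67 ms
= 1791.0 ms


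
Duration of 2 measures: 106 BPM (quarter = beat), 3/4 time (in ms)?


Quarter-note beat duration = 60000 / 106 ms
Beats per measure (3/4) = 3
One measure = 3 × 60000 / 106 = 180000 / 106 ms
2 measures = 2 × 180000 / 106 = 360000 / 106
= 3396.2 ms


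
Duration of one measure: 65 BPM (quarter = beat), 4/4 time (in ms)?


Solution.
Quarter-note beat duration = 60000 / 65 ms
Beats per measure (4/4) = 4
One measure = 4 × 60000 / 65 = 240000 / 65 ms
= 3692.3 ms


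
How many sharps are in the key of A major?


Working:
Sharp major keys follow the circle of fifths: C(0), G(1), D(2), A(3), E(4), B(5), F#(6), C#(7)
A major has 3 sharps
Order of sharps: F# C# G# D# A# E# B# → first 3: F#, C#, G#
= 3 sharps


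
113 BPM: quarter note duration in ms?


Working:
One quarter-note beat = 60000 / BPM = 60000 / 113 ms
Duration = 60000 / 113
= 531.0 ms


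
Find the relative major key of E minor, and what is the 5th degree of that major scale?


Step by step:
The relative major shares the key signature and is a minor 3rd above the minor tonic
A minor 3rd above E is G
→ relative major of E minor is G major
G major scale: G A B C D E F#
= G major; 5th degree = D


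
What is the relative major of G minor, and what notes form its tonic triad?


The relative major shares the key signature and is a minor 3rd above the minor tonic
A minor 3rd above G is Bb
→ relative major of G minor is Bb major
Tonic triad of Bb major = root + major 3rd + perfect 5th = Bb D F
= Bb major; triad = Bb D F


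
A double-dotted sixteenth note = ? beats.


Step by step:
Base sixteenth note = 1/4 beats
Dot 1 adds half the previous value: +1/8
Dot 2 adds half the previous value: +1/16
One double-dotted sixteenth = 1/4 + 1/8 + 1/16 = 7/16
= 7/16 beats


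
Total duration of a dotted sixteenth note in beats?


Let's work it out.
Base sixteenth note = 1/4 beats
Dot 1 adds half the previous value: +1/8
One dotted sixteenth = 1/4 + 1/8 = 3/8
= 3/8 beats


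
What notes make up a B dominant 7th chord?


Reasoning:
Dominant 7th chord = root + major 3rd + perfect 5th + minor 7th
Seventh chords stack in thirds, so the letter names are B-D-F-A
Root: B
Major 3rd above B: D#
Perfect 5th above B: F#
Minor 7th above B: A
Chord = B D# F# A


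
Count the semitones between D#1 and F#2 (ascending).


Working:
Absolute semitone position = octave×12 + chromatic position
D#1: 1×12 + 3 = 15
F#2: 2×12 + 6 = 30
Difference = 30 - 15 = 15
= 15 semitones


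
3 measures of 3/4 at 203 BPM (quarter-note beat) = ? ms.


Step by step:
Quarter-note beat duration = 60000 / 203 ms
Beats per measure (3/4) = 3
One measure = 3 × 60000 / 203 = 180000 / 203 ms
3 measures = 3 × 180000 / 203 = 540000 / 203
= 2660.1 ms


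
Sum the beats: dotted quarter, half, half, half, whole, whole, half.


Working:
Beat values:
  dotted quarter = 1.5 beats
  half = 2 beats
  half = 2 beats
  half = 2 beats
  whole = 4 beats
  whole = 4 beats
  half = 2 beats
Sum = 1.5 + 2 + 2 + 2 + 4 + 4 + 2
= 17.5 beats


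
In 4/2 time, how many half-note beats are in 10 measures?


Time signature 4/2: the bottom number 2 means the half note gets one count
The top number 4 means 4 half-note beats per measure
Total = 4 × 10 measures
= 40 half-note beats


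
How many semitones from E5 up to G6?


Absolute semitone position = octave×12 + chromatic position
E5: 5×12 + 4 = 64
G6: 6×12 + 7 = 79
Difference = 79 - 64 = 15
= 15 semitones


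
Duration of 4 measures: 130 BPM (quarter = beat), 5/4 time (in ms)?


Step by step:
Quarter-note beat duration = 60000 / 130 ms
Beats per measure (5/4) = 5
One measure = 5 × 60000 / 130 = 300000 / 130 ms
4 measures = 4 × 300000 / 130 = 1200000 / 130
= 9230.8 ms


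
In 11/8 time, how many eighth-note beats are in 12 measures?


Time signature 11/8: the bottom number 8 means the eighth note gets one count
The top number 11 means 11 eighth-note beats per measure
Total = 11 × 12 measures
= 132 eighth-note beats


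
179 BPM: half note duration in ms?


Working:
One quarter-note beat = 60000 / BPM = 60000 / 179 ms
Half note = 2 × quarter note
Duration = 2 × 60000 / 179 = 120000 / 179
= 670.4 ms


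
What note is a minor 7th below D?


Working:
A 7th spans 7 letter names, so from D we land on E
A minor 7th = 10 semitones below D
Spell E at that pitch: E
= E


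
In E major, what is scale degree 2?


Working:
Major scale pattern: W-W-H-W-W-W-H (2-2-1-2-2-2-1 semitones)
Starting from E:
  E + 2 semitones → F#
  F# + 2 semitones → G#
  G# + 1 semitone → A
  A + 2 semitones → B
  B + 2 semitones → C#
  C# + 2 semitones → D#
  D# + 1 semitone → E
Scale: E F# G# A B C# D#
Degree 2 = F#


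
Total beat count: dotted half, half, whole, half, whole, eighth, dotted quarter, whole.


Solution.
Beat values:
  dotted half = 3 beats
  half = 2 beats
  whole = 4 beats
  half = 2 beats
  whole = 4 beats
  eighth = 0.5 beats
  dotted quarter = 1.5 beats
  whole = 4 beats
Sum = 3 + 2 + 4 + 2 + 4 + 0.5 + 1.5 + 4
= 21 beats


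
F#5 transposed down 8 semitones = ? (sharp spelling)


Solution.
F#5: chromatic position 6 in octave 5 → absolute = 5×12 + 6 = 66
Transpose down 8: 66 - 8 = 58
58 = 4×12 + 10 → A# in octave 4
Result = A#4


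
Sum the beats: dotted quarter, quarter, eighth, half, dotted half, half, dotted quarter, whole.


Step by step:
Beat values:
  dotted quarter = 1.5 beats
  quarter = 1 beat
  eighth = 0.5 beats
  half = 2 beats
  dotted half = 3 beats
  half = 2 beats
  dotted quarter = 1.5 beats
  whole = 4 beats
Sum = 1.5 + 1 + 0.5 + 2 + 3 + 2 + 1.5 + 4
= 15.5 beats


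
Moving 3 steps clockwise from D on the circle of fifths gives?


Reasoning:
Each clockwise step on the circle of fifths moves up a perfect 5th
From D: D → A → E → B
= B


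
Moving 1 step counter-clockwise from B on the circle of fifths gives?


Solution.
Each counter-clockwise step moves down a perfect 5th (= up a perfect 4th)
From B: B → E
= E


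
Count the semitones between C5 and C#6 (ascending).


Absolute semitone position = octave×12 + chromatic position
C5: 5×12 + 0 = 60
C#6: 6×12 + 1 = 73
Difference = 73 - 60 = 13
= 13 semitones


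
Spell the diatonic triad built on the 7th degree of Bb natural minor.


Step by step:
Bb natural minor scale: Bb C Db Eb F Gb Ab
Diatonic triad on degree 7 stacks scale notes 7, 2, 4: Ab C Eb
Ab→C = 4 semitones; Ab→Eb = 7 semitones → major triad
= Ab C Eb (major)
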